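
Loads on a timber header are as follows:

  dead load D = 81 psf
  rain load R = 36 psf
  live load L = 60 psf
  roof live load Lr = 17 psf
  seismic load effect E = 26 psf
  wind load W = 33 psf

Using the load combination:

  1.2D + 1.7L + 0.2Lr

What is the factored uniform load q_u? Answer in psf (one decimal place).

202.6 psf

1.2(81) + 1.7(60) + 0.2(17) = 202.6
q_u = 202.6 psf.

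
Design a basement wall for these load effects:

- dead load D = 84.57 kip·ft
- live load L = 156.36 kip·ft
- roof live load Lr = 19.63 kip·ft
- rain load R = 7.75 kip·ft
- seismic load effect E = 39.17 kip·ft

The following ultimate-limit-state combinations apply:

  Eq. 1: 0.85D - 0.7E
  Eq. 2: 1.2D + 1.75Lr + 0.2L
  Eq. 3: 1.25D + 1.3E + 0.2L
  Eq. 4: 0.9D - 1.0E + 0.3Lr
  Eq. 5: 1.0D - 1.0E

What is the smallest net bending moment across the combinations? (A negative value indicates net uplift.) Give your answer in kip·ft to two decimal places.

Eq. 1: 0.85(84.57) - 0.7(39.17) = 44.47
Eq. 2: 1.2(84.57) + 1.75(19.63) + 0.2(156.36) = 167.11
Eq. 3: 1.25(84.57) + 1.3(39.17) + 0.2(156.36) = 187.91
Eq. 4: 0.9(84.57) - 1.0(39.17) + 0.3(19.63) = 76.11 - 39.17 + 5.89 = 42.83
Eq. 5: 1.0(84.57) - 1.0(39.17) = 84.57 - 39.17 = 45.40
Combination 4 gives the minimum: 42.83 kip·ft.

42.83 kip·ft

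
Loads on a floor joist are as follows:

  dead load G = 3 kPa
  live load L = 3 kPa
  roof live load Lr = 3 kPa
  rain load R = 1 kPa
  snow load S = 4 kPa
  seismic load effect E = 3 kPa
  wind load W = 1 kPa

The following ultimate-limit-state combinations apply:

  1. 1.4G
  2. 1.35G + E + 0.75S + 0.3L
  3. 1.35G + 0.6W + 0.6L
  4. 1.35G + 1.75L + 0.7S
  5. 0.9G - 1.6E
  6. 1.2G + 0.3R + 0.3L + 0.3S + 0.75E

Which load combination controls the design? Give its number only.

Combination 4

1. 1.4(3) = 4.2
2. 1.35(3) + 1.0(3) + 0.75(4) + 0.3(3) = 4.1 + 3.0 + 3.0 + 0.9 = 11.0
3. 1.35(3) + 0.6(1) + 0.6(3) = 4.1 + 0.6 + 1.8 = 6.5
4. 1.35(3) + 1.75(3) + 0.7(4) = 12.1
5. 0.9(3) - 1.6(3) = 2.7 - 4.8 = -2.1
6. 1.2(3) + 0.3(1) + 0.3(3) + 0.3(4) + 0.75(3) = 3.6 + 0.3 + 0.9 + 1.2 + 2.3 = 8.3
The largest value is 12.1 kPa from combination 4.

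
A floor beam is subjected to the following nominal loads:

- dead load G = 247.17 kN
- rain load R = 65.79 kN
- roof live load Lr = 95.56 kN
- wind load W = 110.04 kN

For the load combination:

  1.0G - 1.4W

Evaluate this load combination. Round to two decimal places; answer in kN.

93.11 kN

1.0(247.17) - 1.4(110.04) = 93.11
P_u = 93.11 kN.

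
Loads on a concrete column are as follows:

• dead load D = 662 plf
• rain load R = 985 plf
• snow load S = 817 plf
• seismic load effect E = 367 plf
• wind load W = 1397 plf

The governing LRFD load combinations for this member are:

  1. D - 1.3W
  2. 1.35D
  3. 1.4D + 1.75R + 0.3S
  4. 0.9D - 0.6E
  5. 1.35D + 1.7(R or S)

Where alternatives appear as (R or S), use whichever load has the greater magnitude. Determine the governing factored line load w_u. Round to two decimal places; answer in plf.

2895.65 plf

(R or S) → R = 985 plf.
1. 1.0(662) - 1.3(1397) = -1154.10
2. 1.35(662) = 893.70
3. 1.4(662) + 1.75(985) + 0.3(817) = 2895.65
4. 0.9(662) - 0.6(367) = 375.60
5. 1.35(662) + 1.7(985) = 2568.20
Maximum is from combination 3.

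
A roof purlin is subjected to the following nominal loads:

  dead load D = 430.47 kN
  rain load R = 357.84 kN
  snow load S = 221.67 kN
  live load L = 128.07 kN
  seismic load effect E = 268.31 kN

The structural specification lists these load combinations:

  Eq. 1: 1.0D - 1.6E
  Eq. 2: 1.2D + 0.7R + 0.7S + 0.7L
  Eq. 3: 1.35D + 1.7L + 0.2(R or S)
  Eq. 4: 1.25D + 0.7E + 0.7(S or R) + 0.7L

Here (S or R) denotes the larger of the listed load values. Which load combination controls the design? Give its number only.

Combination 4

(R or S) → R = 357.84 kN; (S or R) → R = 357.84 kN.
Eq. 1: 1.0(430.47) - 1.6(268.31) = 430.47 - 429.30 = 1.17
Eq. 2: 1.2(430.47) + 0.7(357.84) + 0.7(221.67) + 0.7(128.07) = 516.56 + 250.49 + 155.17 + 89.65 = 1011.87
Eq. 3: 1.35(430.47) + 1.7(128.07) + 0.2(357.84) = 581.13 + 217.72 + 71.57 = 870.42
Eq. 4: 1.25(430.47) + 0.7(268.31) + 0.7(357.84) + 0.7(128.07) = 1066.04
The largest value is 1066.04 kN from combination 4.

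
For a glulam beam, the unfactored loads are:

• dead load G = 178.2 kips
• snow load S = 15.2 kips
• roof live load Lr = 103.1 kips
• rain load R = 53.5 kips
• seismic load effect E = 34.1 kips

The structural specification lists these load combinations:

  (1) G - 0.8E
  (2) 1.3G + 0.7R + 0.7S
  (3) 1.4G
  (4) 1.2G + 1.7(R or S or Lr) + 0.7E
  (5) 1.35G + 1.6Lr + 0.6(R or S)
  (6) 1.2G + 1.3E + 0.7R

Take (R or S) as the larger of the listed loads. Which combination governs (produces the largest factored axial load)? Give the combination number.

(R or S or Lr) → Lr = 103.1 kips; (R or S) → R = 53.5 kips.
(1) 1.0(178.2) - 0.8(34.1) = 178.2 - 27.3 = 150.9
(2) 1.3(178.2) + 0.7(53.5) + 0.7(15.2) = 231.7 + 37.5 + 10.6 = 279.8
(3) 1.4(178.2) = 249.5
(4) 1.2(178.2) + 1.7(103.1) + 0.7(34.1) = 213.8 + 175.3 + 23.9 = 413.0
(5) 1.35(178.2) + 1.6(103.1) + 0.6(53.5) = 437.6
(6) 1.2(178.2) + 1.3(34.1) + 0.7(53.5) = 213.8 + 44.3 + 37.5 = 295.6
The largest value is 437.6 kips from combination 5.

Combination 5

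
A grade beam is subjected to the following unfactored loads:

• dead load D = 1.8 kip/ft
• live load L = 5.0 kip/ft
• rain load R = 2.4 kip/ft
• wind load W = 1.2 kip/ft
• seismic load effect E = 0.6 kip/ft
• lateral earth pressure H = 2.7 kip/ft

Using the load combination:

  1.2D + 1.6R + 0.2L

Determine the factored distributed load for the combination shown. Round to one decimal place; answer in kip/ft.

1.2(1.8) + 1.6(2.4) + 0.2(5.0) = 7.0
w_u = 7.0 kip/ft.

7.0 kip/ft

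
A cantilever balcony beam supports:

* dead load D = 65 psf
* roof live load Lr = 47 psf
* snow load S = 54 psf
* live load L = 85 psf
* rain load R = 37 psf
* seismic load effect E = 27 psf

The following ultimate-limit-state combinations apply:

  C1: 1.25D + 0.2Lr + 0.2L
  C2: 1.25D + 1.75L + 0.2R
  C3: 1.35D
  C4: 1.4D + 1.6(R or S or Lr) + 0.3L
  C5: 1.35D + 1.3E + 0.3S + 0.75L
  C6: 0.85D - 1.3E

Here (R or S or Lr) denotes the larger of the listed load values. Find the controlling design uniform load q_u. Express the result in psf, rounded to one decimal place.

(R or S or Lr) → S = 54 psf.
C1: 1.25(65) + 0.2(47) + 0.2(85) = 81.3 + 9.4 + 17.0 = 107.7
C2: 1.25(65) + 1.75(85) + 0.2(37) = 237.4
C3: 1.35(65) = 87.8
C4: 1.4(65) + 1.6(54) + 0.3(85) = 91.0 + 86.4 + 25.5 = 202.9
C5: 1.35(65) + 1.3(27) + 0.3(54) + 0.75(85) = 202.8
C6: 0.85(65) - 1.3(27) = 55.3 - 35.1 = 20.2
Combination 2 governs: q_u = 237.4 psf.

237.4 psf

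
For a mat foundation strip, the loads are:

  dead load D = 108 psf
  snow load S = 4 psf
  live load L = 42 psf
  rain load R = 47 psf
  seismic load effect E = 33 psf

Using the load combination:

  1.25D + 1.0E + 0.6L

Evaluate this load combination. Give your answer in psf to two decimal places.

1.25(108) + 1.0(33) + 0.6(42) = 193.20
q_u = 193.20 psf.

193.20 psf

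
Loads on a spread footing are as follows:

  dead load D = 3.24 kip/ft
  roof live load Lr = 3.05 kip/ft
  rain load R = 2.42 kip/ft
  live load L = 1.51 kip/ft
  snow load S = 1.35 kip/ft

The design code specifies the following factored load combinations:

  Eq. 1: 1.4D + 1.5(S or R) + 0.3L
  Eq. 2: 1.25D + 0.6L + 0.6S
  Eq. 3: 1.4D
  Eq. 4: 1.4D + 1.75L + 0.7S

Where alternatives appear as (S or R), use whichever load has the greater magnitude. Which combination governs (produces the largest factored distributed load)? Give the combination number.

Combination 1

(S or R) → R = 2.42 kip/ft.
Eq. 1: 1.4(3.24) + 1.5(2.42) + 0.3(1.51) = 4.54 + 3.63 + 0.45 = 8.62
Eq. 2: 1.25(3.24) + 0.6(1.51) + 0.6(1.35) = 4.05 + 0.91 + 0.81 = 5.77
Eq. 3: 1.4(3.24) = 4.54
Eq. 4: 1.4(3.24) + 1.75(1.51) + 0.7(1.35) = 8.12
The largest value is 8.62 kip/ft from combination 1.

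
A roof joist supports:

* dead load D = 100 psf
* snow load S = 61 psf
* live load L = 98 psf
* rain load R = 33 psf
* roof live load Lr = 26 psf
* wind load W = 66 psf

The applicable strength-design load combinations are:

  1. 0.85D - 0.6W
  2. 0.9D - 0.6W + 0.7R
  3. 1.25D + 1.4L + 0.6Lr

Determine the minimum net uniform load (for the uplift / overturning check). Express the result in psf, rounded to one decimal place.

1. 0.85(100) - 0.6(66) = 45.4
2. 0.9(100) - 0.6(66) + 0.7(33) = 73.5
3. 1.25(100) + 1.4(98) + 0.6(26) = 277.8
Combination 1 gives the minimum: 45.4 psf.

45.4 psf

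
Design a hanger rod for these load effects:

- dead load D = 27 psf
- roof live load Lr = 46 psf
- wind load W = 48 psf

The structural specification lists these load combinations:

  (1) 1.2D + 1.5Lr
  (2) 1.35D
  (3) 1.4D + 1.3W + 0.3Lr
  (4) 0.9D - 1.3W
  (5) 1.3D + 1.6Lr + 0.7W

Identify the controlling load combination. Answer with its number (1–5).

Combination 5

(1) 1.2(27) + 1.5(46) = 101.4
(2) 1.35(27) = 36.5
(3) 1.4(27) + 1.3(48) + 0.3(46) = 114.0
(4) 0.9(27) - 1.3(48) = -38.1
(5) 1.3(27) + 1.6(46) + 0.7(48) = 142.3
The largest value is 142.3 psf from combination 5.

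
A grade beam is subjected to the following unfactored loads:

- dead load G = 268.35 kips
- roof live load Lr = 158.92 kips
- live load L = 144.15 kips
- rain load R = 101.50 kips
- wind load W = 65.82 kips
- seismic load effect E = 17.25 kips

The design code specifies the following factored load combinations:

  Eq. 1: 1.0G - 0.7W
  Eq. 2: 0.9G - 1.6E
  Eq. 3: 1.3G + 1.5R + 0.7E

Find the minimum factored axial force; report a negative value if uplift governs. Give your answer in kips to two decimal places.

213.92 kips

Eq. 1: 1.0(268.35) - 0.7(65.82) = 222.28
Eq. 2: 0.9(268.35) - 1.6(17.25) = 213.92
Eq. 3: 1.3(268.35) + 1.5(101.50) + 0.7(17.25) = 513.18
Combination 2 gives the minimum: 213.92 kips.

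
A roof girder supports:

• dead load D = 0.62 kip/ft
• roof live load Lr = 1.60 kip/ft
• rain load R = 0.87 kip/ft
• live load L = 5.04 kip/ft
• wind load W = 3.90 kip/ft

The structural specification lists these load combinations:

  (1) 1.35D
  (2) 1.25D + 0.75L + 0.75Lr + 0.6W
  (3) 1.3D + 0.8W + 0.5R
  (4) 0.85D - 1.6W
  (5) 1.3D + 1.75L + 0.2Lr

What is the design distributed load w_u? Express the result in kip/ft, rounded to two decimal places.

(1) 1.35(0.62) = 0.84
(2) 1.25(0.62) + 0.75(5.04) + 0.75(1.60) + 0.6(3.90) = 0.78 + 3.78 + 1.20 + 2.34 = 8.10
(3) 1.3(0.62) + 0.8(3.90) + 0.5(0.87) = 4.36
(4) 0.85(0.62) - 1.6(3.90) = 0.53 - 6.24 = -5.71
(5) 1.3(0.62) + 1.75(5.04) + 0.2(1.60) = 0.81 + 8.82 + 0.32 = 9.95
The controlling combination is 5, giving 9.95 kip/ft.

9.95 kip/ft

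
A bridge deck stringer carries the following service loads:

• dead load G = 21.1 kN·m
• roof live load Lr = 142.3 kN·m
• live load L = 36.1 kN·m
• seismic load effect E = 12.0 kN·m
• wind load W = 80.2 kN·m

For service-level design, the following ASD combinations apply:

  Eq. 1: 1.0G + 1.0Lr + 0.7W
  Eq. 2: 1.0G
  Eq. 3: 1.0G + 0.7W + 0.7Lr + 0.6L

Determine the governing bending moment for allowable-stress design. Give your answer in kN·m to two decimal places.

Eq. 1: 1.0(21.1) + 1.0(142.3) + 0.7(80.2) = 21.10 + 142.30 + 56.14 = 219.54
Eq. 2: 1.0(21.1) = 21.10
Eq. 3: 1.0(21.1) + 0.7(80.2) + 0.7(142.3) + 0.6(36.1) = 21.10 + 56.14 + 99.61 + 21.66 = 198.51
Maximum is from combination 1.

219.54 kN·m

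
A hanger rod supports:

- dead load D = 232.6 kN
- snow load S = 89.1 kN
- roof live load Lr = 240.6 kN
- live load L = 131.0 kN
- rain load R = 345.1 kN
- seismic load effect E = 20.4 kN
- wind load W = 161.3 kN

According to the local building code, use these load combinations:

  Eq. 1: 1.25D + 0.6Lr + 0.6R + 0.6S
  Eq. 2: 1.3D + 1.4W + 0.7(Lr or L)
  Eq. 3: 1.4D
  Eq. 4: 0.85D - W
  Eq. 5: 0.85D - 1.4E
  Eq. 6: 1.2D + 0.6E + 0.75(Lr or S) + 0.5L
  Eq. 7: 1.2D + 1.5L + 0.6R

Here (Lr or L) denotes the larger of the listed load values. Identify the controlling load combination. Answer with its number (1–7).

Combination 2

(Lr or L) → Lr = 240.6 kN; (Lr or S) → Lr = 240.6 kN.
Eq. 1: 1.25(232.6) + 0.6(240.6) + 0.6(345.1) + 0.6(89.1) = 290.75 + 144.36 + 207.06 + 53.46 = 695.63
Eq. 2: 1.3(232.6) + 1.4(161.3) + 0.7(240.6) = 302.38 + 225.82 + 168.42 = 696.62
Eq. 3: 1.4(232.6) = 325.64
Eq. 4: 0.85(232.6) - 1.0(161.3) = 197.71 - 161.30 = 36.41
Eq. 5: 0.85(232.6) - 1.4(20.4) = 197.71 - 28.56 = 169.15
Eq. 6: 1.2(232.6) + 0.6(20.4) + 0.75(240.6) + 0.5(131.0) = 279.12 + 12.24 + 180.45 + 65.50 = 537.31
Eq. 7: 1.2(232.6) + 1.5(131.0) + 0.6(345.1) = 279.12 + 196.50 + 207.06 = 682.68
The largest value is 696.62 kN from combination 2.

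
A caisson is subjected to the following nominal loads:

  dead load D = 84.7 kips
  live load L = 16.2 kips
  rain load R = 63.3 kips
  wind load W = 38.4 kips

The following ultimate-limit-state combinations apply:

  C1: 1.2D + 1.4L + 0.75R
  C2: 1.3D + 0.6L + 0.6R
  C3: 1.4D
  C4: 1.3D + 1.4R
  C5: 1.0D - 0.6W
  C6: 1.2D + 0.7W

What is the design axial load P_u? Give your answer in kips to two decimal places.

C1: 1.2(84.7) + 1.4(16.2) + 0.75(63.3) = 171.80
C2: 1.3(84.7) + 0.6(16.2) + 0.6(63.3) = 157.81
C3: 1.4(84.7) = 118.58
C4: 1.3(84.7) + 1.4(63.3) = 198.73
C5: 1.0(84.7) - 0.6(38.4) = 61.66
C6: 1.2(84.7) + 0.7(38.4) = 128.52
Maximum is from combination 4.

198.73 kips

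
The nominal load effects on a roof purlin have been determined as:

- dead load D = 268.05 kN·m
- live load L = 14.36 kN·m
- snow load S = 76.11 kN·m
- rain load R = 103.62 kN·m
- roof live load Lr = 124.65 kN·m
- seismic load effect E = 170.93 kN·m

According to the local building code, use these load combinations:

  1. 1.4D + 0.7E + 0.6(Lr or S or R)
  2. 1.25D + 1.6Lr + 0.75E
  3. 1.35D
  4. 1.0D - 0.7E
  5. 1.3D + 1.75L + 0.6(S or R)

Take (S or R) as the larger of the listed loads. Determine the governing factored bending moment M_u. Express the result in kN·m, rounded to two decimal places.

662.70 kN·m

(Lr or S or R) → Lr = 124.65 kN·m; (S or R) → R = 103.62 kN·m.
1. 1.4(268.05) + 0.7(170.93) + 0.6(124.65) = 375.27 + 119.65 + 74.79 = 569.71
2. 1.25(268.05) + 1.6(124.65) + 0.75(170.93) = 335.06 + 199.44 + 128.20 = 662.70
3. 1.35(268.05) = 361.87
4. 1.0(268.05) - 0.7(170.93) = 268.05 - 119.65 = 148.40
5. 1.3(268.05) + 1.75(14.36) + 0.6(103.62) = 348.47 + 25.13 + 62.17 = 435.77
Maximum is from combination 2.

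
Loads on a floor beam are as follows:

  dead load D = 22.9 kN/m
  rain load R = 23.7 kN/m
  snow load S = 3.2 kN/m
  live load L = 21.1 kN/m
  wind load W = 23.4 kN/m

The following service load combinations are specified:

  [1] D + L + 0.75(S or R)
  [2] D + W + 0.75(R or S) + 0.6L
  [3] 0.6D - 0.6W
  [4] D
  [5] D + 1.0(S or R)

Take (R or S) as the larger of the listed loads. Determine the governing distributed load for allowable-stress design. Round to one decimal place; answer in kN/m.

76.7 kN/m

(S or R) → R = 23.7 kN/m; (R or S) → R = 23.7 kN/m.
[1] 1.0(22.9) + 1.0(21.1) + 0.75(23.7) = 22.9 + 21.1 + 17.8 = 61.8
[2] 1.0(22.9) + 1.0(23.4) + 0.75(23.7) + 0.6(21.1) = 76.7
[3] 0.6(22.9) - 0.6(23.4) = 13.7 - 14.0 = -0.3
[4] 1.0(22.9) = 22.9
[5] 1.0(22.9) + 1.0(23.7) = 22.9 + 23.7 = 46.6
The controlling combination is 2, giving 76.7 kN/m.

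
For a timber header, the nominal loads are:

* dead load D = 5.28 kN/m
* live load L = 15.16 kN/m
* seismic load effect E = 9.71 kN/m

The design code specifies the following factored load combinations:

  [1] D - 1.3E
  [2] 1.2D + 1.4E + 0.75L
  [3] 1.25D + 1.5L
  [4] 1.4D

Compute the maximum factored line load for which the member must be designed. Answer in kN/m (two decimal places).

[1] 1.0(5.28) - 1.3(9.71) = -7.34
[2] 1.2(5.28) + 1.4(9.71) + 0.75(15.16) = 31.30
[3] 1.25(5.28) + 1.5(15.16) = 29.34
[4] 1.4(5.28) = 7.39
Maximum is from combination 2.

31.30 kN/m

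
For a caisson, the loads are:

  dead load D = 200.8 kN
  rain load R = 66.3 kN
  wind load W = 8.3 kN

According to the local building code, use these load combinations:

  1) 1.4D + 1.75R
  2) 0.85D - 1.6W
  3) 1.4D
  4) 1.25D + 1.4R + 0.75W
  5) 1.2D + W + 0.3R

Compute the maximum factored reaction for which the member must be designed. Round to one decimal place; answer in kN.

1) 1.4(200.8) + 1.75(66.3) = 397.1
2) 0.85(200.8) - 1.6(8.3) = 157.4
3) 1.4(200.8) = 281.1
4) 1.25(200.8) + 1.4(66.3) + 0.75(8.3) = 350.0
5) 1.2(200.8) + 1.0(8.3) + 0.3(66.3) = 269.2
Combination 1 governs: V_u = 397.1 kN.

397.1 kN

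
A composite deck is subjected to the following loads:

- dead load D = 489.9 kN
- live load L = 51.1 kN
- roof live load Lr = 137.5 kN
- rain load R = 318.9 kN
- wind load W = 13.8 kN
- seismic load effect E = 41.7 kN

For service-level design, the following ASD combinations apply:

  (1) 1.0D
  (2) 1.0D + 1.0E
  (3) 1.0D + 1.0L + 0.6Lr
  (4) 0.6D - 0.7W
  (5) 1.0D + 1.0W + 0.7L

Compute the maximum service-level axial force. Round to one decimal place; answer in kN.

(1) 1.0(489.9) = 489.9
(2) 1.0(489.9) + 1.0(41.7) = 489.9 + 41.7 = 531.6
(3) 1.0(489.9) + 1.0(51.1) + 0.6(137.5) = 489.9 + 51.1 + 82.5 = 623.5
(4) 0.6(489.9) - 0.7(13.8) = 284.3
(5) 1.0(489.9) + 1.0(13.8) + 0.7(51.1) = 489.9 + 13.8 + 35.8 = 539.5
The controlling combination is 3, giving 623.5 kN.

623.5 kN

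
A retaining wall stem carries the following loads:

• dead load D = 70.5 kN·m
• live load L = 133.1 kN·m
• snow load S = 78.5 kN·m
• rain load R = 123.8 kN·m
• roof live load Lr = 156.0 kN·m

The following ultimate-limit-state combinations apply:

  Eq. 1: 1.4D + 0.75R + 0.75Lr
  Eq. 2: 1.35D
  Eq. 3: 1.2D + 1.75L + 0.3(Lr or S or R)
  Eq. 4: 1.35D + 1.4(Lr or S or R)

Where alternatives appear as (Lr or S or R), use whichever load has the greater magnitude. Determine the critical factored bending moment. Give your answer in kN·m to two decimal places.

364.33 kN·m

(Lr or S or R) → Lr = 156.0 kN·m.
Eq. 1: 1.4(70.5) + 0.75(123.8) + 0.75(156.0) = 98.70 + 92.85 + 117.00 = 308.55
Eq. 2: 1.35(70.5) = 95.18
Eq. 3: 1.2(70.5) + 1.75(133.1) + 0.3(156.0) = 84.60 + 232.93 + 46.80 = 364.33
Eq. 4: 1.35(70.5) + 1.4(156.0) = 95.18 + 218.40 = 313.58
Combination 3 governs: M_u = 364.33 kN·m.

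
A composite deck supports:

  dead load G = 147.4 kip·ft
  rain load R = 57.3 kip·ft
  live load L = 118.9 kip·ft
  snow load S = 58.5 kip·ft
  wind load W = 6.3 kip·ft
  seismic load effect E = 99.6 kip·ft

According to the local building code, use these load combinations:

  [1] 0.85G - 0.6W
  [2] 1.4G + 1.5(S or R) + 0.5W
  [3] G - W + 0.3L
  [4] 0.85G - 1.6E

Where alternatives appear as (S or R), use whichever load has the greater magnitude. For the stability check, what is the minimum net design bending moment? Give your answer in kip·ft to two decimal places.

-34.07 kip·ft

(S or R) → S = 58.5 kip·ft.
[1] 0.85(147.4) - 0.6(6.3) = 125.29 - 3.78 = 121.51
[2] 1.4(147.4) + 1.5(58.5) + 0.5(6.3) = 206.36 + 87.75 + 3.15 = 297.26
[3] 1.0(147.4) - 1.0(6.3) + 0.3(118.9) = 147.40 - 6.30 + 35.67 = 176.77
[4] 0.85(147.4) - 1.6(99.6) = 125.29 - 159.36 = -34.07
Combination 4 gives the minimum: -34.07 kip·ft.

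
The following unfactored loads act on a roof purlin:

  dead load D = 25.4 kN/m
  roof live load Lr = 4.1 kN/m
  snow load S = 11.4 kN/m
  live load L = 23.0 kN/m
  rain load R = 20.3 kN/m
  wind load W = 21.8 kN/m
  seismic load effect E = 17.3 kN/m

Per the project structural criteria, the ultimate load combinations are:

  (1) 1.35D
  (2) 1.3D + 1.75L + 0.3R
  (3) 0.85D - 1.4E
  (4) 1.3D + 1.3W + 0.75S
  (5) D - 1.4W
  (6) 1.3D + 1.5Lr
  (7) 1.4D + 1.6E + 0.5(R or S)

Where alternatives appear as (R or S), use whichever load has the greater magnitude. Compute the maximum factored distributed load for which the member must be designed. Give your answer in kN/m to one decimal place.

79.4 kN/m

(R or S) → R = 20.3 kN/m.
(1) 1.35(25.4) = 34.3
(2) 1.3(25.4) + 1.75(23.0) + 0.3(20.3) = 79.4
(3) 0.85(25.4) - 1.4(17.3) = -2.6
(4) 1.3(25.4) + 1.3(21.8) + 0.75(11.4) = 69.9
(5) 1.0(25.4) - 1.4(21.8) = -5.1
(6) 1.3(25.4) + 1.5(4.1) = 39.2
(7) 1.4(25.4) + 1.6(17.3) + 0.5(20.3) = 73.4
Combination 2 governs: w_u = 79.4 kN/m.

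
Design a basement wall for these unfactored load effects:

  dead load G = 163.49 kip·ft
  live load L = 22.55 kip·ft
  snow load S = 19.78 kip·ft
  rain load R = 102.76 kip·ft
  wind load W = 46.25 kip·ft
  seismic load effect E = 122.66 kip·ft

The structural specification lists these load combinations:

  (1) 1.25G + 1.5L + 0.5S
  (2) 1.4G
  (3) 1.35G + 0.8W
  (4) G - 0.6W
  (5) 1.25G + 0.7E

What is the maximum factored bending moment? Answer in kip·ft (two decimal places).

(1) 1.25(163.49) + 1.5(22.55) + 0.5(19.78) = 204.36 + 33.83 + 9.89 = 248.08
(2) 1.4(163.49) = 228.89
(3) 1.35(163.49) + 0.8(46.25) = 220.71 + 37.00 = 257.71
(4) 1.0(163.49) - 0.6(46.25) = 163.49 - 27.75 = 135.74
(5) 1.25(163.49) + 0.7(122.66) = 204.36 + 85.86 = 290.22
Combination 5 governs: M_u = 290.22 kip·ft.

290.22 kip·ft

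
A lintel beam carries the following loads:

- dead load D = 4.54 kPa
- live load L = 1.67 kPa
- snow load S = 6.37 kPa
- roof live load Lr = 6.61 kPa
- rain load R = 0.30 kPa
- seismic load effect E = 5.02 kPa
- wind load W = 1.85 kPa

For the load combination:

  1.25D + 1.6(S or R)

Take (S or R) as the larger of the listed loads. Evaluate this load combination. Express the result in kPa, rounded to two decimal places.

15.87 kPa

(S or R) → S = 6.37 kPa.
1.25(4.54) + 1.6(6.37) = 5.68 + 10.19 = 15.87
p_u = 15.87 kPa.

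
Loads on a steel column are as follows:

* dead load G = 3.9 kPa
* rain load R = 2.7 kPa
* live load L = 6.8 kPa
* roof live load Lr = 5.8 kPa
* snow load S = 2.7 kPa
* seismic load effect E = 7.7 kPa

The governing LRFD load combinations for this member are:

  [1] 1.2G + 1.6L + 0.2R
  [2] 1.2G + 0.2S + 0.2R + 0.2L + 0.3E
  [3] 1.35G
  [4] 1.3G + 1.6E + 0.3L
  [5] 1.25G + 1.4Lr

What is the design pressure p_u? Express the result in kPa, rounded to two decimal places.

[1] 1.2(3.9) + 1.6(6.8) + 0.2(2.7) = 4.68 + 10.88 + 0.54 = 16.10
[2] 1.2(3.9) + 0.2(2.7) + 0.2(2.7) + 0.2(6.8) + 0.3(7.7) = 4.68 + 0.54 + 0.54 + 1.36 + 2.31 = 9.43
[3] 1.35(3.9) = 5.27
[4] 1.3(3.9) + 1.6(7.7) + 0.3(6.8) = 5.07 + 12.32 + 2.04 = 19.43
[5] 1.25(3.9) + 1.4(5.8) = 4.88 + 8.12 = 13.00
Combination 4 governs: p_u = 19.43 kPa.

19.43 kPa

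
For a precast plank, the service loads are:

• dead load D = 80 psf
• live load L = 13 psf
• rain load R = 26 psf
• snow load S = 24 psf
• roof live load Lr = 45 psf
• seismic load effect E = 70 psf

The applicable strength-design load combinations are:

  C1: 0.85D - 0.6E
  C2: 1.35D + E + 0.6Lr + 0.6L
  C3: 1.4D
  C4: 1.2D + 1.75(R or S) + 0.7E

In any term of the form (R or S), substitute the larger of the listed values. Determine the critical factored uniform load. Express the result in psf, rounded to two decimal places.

212.80 psf

(R or S) → R = 26 psf.
C1: 0.85(80) - 0.6(70) = 68.00 - 42.00 = 26.00
C2: 1.35(80) + 1.0(70) + 0.6(45) + 0.6(13) = 108.00 + 70.00 + 27.00 + 7.80 = 212.80
C3: 1.4(80) = 112.00
C4: 1.2(80) + 1.75(26) + 0.7(70) = 96.00 + 45.50 + 49.00 = 190.50
The controlling combination is 2, giving 212.80 psf.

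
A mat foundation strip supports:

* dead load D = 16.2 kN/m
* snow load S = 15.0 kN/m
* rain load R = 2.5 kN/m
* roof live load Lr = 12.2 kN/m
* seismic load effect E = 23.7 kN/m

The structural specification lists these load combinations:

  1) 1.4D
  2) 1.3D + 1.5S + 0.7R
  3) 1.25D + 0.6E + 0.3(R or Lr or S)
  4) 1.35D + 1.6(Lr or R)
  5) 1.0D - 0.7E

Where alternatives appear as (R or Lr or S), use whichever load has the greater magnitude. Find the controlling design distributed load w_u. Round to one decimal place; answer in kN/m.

45.3 kN/m

(R or Lr or S) → S = 15.0 kN/m; (Lr or R) → Lr = 12.2 kN/m.
1) 1.4(16.2) = 22.7
2) 1.3(16.2) + 1.5(15.0) + 0.7(2.5) = 45.3
3) 1.25(16.2) + 0.6(23.7) + 0.3(15.0) = 39.0
4) 1.35(16.2) + 1.6(12.2) = 41.4
5) 1.0(16.2) - 0.7(23.7) = -0.4
Maximum is from combination 2.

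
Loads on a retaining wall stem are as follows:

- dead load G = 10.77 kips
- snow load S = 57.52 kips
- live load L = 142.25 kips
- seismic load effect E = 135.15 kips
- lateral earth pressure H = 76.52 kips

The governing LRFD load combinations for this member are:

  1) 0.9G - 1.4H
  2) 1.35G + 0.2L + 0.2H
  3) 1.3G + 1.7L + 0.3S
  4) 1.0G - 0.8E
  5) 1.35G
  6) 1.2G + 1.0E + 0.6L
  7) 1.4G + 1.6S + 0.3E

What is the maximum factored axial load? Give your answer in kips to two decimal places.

273.08 kips

1) 0.9(10.77) - 1.4(76.52) = -97.44
2) 1.35(10.77) + 0.2(142.25) + 0.2(76.52) = 58.29
3) 1.3(10.77) + 1.7(142.25) + 0.3(57.52) = 273.08
4) 1.0(10.77) - 0.8(135.15) = -97.35
5) 1.35(10.77) = 14.54
6) 1.2(10.77) + 1.0(135.15) + 0.6(142.25) = 233.42
7) 1.4(10.77) + 1.6(57.52) + 0.3(135.15) = 147.66
The controlling combination is 3, giving 273.08 kips.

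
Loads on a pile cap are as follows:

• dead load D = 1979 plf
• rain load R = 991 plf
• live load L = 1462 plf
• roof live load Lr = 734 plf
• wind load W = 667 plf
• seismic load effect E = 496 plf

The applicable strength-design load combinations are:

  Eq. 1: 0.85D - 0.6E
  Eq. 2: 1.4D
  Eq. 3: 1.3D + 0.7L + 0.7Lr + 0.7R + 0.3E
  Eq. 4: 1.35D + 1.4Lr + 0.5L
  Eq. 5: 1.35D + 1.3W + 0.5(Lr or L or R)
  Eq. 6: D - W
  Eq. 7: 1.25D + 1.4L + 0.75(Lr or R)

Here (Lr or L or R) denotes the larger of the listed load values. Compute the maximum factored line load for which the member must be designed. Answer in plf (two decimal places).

(Lr or L or R) → L = 1462 plf; (Lr or R) → R = 991 plf.
Eq. 1: 0.85(1979) - 0.6(496) = 1682.15 - 297.60 = 1384.55
Eq. 2: 1.4(1979) = 2770.60
Eq. 3: 1.3(1979) + 0.7(1462) + 0.7(734) + 0.7(991) + 0.3(496) = 2572.70 + 1023.40 + 513.80 + 693.70 + 148.80 = 4952.40
Eq. 4: 1.35(1979) + 1.4(734) + 0.5(1462) = 2671.65 + 1027.60 + 731.00 = 4430.25
Eq. 5: 1.35(1979) + 1.3(667) + 0.5(1462) = 2671.65 + 867.10 + 731.00 = 4269.75
Eq. 6: 1.0(1979) - 1.0(667) = 1979.00 - 667.00 = 1312.00
Eq. 7: 1.25(1979) + 1.4(1462) + 0.75(991) = 2473.75 + 2046.80 + 743.25 = 5263.80
Combination 7 governs: w_u = 5263.80 plf.

5263.80 plf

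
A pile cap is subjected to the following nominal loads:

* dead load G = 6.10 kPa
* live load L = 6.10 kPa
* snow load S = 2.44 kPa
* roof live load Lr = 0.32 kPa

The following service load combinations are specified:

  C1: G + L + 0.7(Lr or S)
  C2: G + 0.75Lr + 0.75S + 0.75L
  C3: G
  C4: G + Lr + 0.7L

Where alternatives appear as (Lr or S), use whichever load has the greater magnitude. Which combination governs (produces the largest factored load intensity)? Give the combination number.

(Lr or S) → S = 2.44 kPa.
C1: 1.0(6.10) + 1.0(6.10) + 0.7(2.44) = 13.91
C2: 1.0(6.10) + 0.75(0.32) + 0.75(2.44) + 0.75(6.10) = 12.75
C3: 1.0(6.10) = 6.10
C4: 1.0(6.10) + 1.0(0.32) + 0.7(6.10) = 10.69
The largest value is 13.91 kPa from combination 1.

Combination 1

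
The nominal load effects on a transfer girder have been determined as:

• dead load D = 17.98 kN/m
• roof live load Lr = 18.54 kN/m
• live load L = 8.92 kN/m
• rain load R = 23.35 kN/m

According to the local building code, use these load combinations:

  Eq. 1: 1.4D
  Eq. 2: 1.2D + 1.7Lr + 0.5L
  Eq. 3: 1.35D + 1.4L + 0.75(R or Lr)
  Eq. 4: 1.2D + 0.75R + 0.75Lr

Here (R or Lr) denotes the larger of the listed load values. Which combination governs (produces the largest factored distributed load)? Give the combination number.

(R or Lr) → R = 23.35 kN/m.
Eq. 1: 1.4(17.98) = 25.17
Eq. 2: 1.2(17.98) + 1.7(18.54) + 0.5(8.92) = 57.55
Eq. 3: 1.35(17.98) + 1.4(8.92) + 0.75(23.35) = 54.27
Eq. 4: 1.2(17.98) + 0.75(23.35) + 0.75(18.54) = 52.99
The largest value is 57.55 kN/m from combination 2.

Combination 2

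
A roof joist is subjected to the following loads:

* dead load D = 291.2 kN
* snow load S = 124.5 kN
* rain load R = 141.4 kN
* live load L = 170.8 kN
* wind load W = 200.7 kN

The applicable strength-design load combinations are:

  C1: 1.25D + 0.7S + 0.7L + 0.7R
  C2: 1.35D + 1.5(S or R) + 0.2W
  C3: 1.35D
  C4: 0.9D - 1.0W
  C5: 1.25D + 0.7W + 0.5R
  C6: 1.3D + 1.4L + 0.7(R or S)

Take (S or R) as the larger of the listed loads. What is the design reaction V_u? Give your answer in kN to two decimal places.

716.66 kN

(S or R) → R = 141.4 kN; (R or S) → R = 141.4 kN.
C1: 1.25(291.2) + 0.7(124.5) + 0.7(170.8) + 0.7(141.4) = 364.00 + 87.15 + 119.56 + 98.98 = 669.69
C2: 1.35(291.2) + 1.5(141.4) + 0.2(200.7) = 393.12 + 212.10 + 40.14 = 645.36
C3: 1.35(291.2) = 393.12
C4: 0.9(291.2) - 1.0(200.7) = 262.08 - 200.70 = 61.38
C5: 1.25(291.2) + 0.7(200.7) + 0.5(141.4) = 364.00 + 140.49 + 70.70 = 575.19
C6: 1.3(291.2) + 1.4(170.8) + 0.7(141.4) = 378.56 + 239.12 + 98.98 = 716.66
Maximum is from combination 6.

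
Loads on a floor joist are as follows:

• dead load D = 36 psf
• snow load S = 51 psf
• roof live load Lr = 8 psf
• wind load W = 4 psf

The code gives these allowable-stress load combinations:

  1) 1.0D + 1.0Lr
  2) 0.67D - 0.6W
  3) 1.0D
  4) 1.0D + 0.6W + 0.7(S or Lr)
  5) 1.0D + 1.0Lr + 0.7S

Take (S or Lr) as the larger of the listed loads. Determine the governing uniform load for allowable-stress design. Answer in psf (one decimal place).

(S or Lr) → S = 51 psf.
1) 1.0(36) + 1.0(8) = 44.0
2) 0.67(36) - 0.6(4) = 21.7
3) 1.0(36) = 36.0
4) 1.0(36) + 0.6(4) + 0.7(51) = 74.1
5) 1.0(36) + 1.0(8) + 0.7(51) = 79.7
Combination 5 governs: q = 79.7 psf.

79.7 psf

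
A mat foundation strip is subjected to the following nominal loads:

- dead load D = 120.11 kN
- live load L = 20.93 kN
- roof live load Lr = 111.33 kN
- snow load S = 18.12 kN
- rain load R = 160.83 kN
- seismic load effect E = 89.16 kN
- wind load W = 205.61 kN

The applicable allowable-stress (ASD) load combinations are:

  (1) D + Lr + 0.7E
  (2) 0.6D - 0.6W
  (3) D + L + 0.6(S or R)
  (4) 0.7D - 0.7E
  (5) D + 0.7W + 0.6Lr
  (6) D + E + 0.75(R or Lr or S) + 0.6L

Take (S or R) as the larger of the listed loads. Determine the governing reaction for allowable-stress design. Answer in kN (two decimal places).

342.45 kN

(S or R) → R = 160.83 kN; (R or Lr or S) → R = 160.83 kN.
(1) 1.0(120.11) + 1.0(111.33) + 0.7(89.16) = 120.11 + 111.33 + 62.41 = 293.85
(2) 0.6(120.11) - 0.6(205.61) = 72.07 - 123.37 = -51.30
(3) 1.0(120.11) + 1.0(20.93) + 0.6(160.83) = 120.11 + 20.93 + 96.50 = 237.54
(4) 0.7(120.11) - 0.7(89.16) = 84.08 - 62.41 = 21.67
(5) 1.0(120.11) + 0.7(205.61) + 0.6(111.33) = 120.11 + 143.93 + 66.80 = 330.84
(6) 1.0(120.11) + 1.0(89.16) + 0.75(160.83) + 0.6(20.93) = 120.11 + 89.16 + 120.62 + 12.56 = 342.45
The controlling combination is 6, giving 342.45 kN.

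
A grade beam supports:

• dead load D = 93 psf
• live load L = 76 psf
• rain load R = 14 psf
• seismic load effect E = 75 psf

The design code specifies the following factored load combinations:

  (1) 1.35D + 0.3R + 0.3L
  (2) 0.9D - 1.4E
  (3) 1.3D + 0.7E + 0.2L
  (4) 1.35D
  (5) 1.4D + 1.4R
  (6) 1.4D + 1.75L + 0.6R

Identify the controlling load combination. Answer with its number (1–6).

Combination 6

(1) 1.35(93) + 0.3(14) + 0.3(76) = 152.6
(2) 0.9(93) - 1.4(75) = -21.3
(3) 1.3(93) + 0.7(75) + 0.2(76) = 188.6
(4) 1.35(93) = 125.6
(5) 1.4(93) + 1.4(14) = 149.8
(6) 1.4(93) + 1.75(76) + 0.6(14) = 271.6
The largest value is 271.6 psf from combination 6.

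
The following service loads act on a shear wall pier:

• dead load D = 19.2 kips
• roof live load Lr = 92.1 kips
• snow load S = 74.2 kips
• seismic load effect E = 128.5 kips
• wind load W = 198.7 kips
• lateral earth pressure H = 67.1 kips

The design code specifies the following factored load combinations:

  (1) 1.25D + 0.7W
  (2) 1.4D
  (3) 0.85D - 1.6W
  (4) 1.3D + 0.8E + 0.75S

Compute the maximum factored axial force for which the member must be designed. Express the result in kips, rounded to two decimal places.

(1) 1.25(19.2) + 0.7(198.7) = 163.09
(2) 1.4(19.2) = 26.88
(3) 0.85(19.2) - 1.6(198.7) = -301.60
(4) 1.3(19.2) + 0.8(128.5) + 0.75(74.2) = 183.41
Combination 4 governs: P_u = 183.41 kips.

183.41 kips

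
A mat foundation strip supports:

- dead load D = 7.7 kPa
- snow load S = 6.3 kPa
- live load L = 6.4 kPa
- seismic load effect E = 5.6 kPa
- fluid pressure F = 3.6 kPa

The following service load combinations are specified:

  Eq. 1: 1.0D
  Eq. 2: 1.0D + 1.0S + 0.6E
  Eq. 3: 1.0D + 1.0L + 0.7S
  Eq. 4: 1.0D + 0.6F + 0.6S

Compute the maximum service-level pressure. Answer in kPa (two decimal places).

18.51 kPa

Eq. 1: 1.0(7.7) = 7.70
Eq. 2: 1.0(7.7) + 1.0(6.3) + 0.6(5.6) = 7.70 + 6.30 + 3.36 = 17.36
Eq. 3: 1.0(7.7) + 1.0(6.4) + 0.7(6.3) = 7.70 + 6.40 + 4.41 = 18.51
Eq. 4: 1.0(7.7) + 0.6(3.6) + 0.6(6.3) = 7.70 + 2.16 + 3.78 = 13.64
The controlling combination is 3, giving 18.51 kPa.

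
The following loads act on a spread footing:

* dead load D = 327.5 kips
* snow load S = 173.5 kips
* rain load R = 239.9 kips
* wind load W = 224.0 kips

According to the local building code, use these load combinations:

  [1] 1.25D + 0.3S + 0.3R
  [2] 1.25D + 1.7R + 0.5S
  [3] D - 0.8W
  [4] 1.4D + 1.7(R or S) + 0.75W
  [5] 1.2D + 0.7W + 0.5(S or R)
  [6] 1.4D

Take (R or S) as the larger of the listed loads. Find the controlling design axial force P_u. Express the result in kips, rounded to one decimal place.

(R or S) → R = 239.9 kips; (S or R) → R = 239.9 kips.
[1] 1.25(327.5) + 0.3(173.5) + 0.3(239.9) = 533.4
[2] 1.25(327.5) + 1.7(239.9) + 0.5(173.5) = 409.4 + 407.8 + 86.8 = 904.0
[3] 1.0(327.5) - 0.8(224.0) = 327.5 - 179.2 = 148.3
[4] 1.4(327.5) + 1.7(239.9) + 0.75(224.0) = 458.5 + 407.8 + 168.0 = 1034.3
[5] 1.2(327.5) + 0.7(224.0) + 0.5(239.9) = 393.0 + 156.8 + 120.0 = 669.8
[6] 1.4(327.5) = 458.5
Combination 4 governs: P_u = 1034.3 kips.

1034.3 kips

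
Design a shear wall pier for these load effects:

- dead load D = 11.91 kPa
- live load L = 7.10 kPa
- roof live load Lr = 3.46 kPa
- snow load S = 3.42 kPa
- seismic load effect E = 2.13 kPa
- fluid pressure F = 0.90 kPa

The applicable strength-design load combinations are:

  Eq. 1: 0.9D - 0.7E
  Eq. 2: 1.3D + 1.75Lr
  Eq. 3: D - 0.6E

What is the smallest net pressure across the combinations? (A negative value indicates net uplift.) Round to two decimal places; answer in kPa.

9.23 kPa

Eq. 1: 0.9(11.91) - 0.7(2.13) = 10.72 - 1.49 = 9.23
Eq. 2: 1.3(11.91) + 1.75(3.46) = 15.48 + 6.06 = 21.54
Eq. 3: 1.0(11.91) - 0.6(2.13) = 11.91 - 1.28 = 10.63
Combination 1 gives the minimum: 9.23 kPa.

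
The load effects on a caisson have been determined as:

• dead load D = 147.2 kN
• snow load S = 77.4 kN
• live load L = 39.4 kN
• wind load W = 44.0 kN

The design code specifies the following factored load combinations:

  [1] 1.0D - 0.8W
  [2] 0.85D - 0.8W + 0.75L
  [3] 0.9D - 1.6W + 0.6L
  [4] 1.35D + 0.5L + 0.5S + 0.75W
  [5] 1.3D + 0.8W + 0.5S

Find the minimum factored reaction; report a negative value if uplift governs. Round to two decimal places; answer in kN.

85.72 kN

[1] 1.0(147.2) - 0.8(44.0) = 112.00
[2] 0.85(147.2) - 0.8(44.0) + 0.75(39.4) = 119.47
[3] 0.9(147.2) - 1.6(44.0) + 0.6(39.4) = 85.72
[4] 1.35(147.2) + 0.5(39.4) + 0.5(77.4) + 0.75(44.0) = 290.12
[5] 1.3(147.2) + 0.8(44.0) + 0.5(77.4) = 265.26
Combination 3 gives the minimum: 85.72 kN.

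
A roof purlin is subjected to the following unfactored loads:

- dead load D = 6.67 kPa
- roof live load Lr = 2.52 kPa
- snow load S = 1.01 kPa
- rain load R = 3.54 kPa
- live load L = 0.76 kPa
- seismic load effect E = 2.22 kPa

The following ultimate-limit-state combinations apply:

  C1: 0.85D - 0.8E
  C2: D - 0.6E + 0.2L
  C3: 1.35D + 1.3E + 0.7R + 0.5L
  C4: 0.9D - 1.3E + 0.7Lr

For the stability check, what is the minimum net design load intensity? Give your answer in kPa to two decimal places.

3.89 kPa

C1: 0.85(6.67) - 0.8(2.22) = 5.67 - 1.78 = 3.89
C2: 1.0(6.67) - 0.6(2.22) + 0.2(0.76) = 6.67 - 1.33 + 0.15 = 5.49
C3: 1.35(6.67) + 1.3(2.22) + 0.7(3.54) + 0.5(0.76) = 9.00 + 2.89 + 2.48 + 0.38 = 14.75
C4: 0.9(6.67) - 1.3(2.22) + 0.7(2.52) = 4.88
Combination 1 gives the minimum: 3.89 kPa.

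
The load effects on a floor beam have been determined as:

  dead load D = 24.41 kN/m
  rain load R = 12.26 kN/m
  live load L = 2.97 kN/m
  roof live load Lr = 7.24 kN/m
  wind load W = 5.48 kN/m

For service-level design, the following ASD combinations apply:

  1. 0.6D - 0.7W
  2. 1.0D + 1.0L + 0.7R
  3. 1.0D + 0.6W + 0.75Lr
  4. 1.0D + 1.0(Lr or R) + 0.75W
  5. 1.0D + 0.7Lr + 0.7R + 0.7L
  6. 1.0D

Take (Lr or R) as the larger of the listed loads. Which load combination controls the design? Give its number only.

Combination 4

(Lr or R) → R = 12.26 kN/m.
1. 0.6(24.41) - 0.7(5.48) = 14.65 - 3.84 = 10.81
2. 1.0(24.41) + 1.0(2.97) + 0.7(12.26) = 24.41 + 2.97 + 8.58 = 35.96
3. 1.0(24.41) + 0.6(5.48) + 0.75(7.24) = 24.41 + 3.29 + 5.43 = 33.13
4. 1.0(24.41) + 1.0(12.26) + 0.75(5.48) = 24.41 + 12.26 + 4.11 = 40.78
5. 1.0(24.41) + 0.7(7.24) + 0.7(12.26) + 0.7(2.97) = 24.41 + 5.07 + 8.58 + 2.08 = 40.14
6. 1.0(24.41) = 24.41
The largest value is 40.78 kN/m from combination 4.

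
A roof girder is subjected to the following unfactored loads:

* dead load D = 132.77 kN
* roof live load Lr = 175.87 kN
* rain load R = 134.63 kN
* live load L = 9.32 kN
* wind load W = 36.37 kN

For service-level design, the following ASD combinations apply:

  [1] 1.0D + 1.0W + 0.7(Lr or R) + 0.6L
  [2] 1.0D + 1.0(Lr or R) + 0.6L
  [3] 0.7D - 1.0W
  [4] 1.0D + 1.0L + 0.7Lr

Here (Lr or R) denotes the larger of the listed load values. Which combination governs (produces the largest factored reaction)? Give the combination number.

Combination 2

(Lr or R) → Lr = 175.87 kN.
[1] 1.0(132.77) + 1.0(36.37) + 0.7(175.87) + 0.6(9.32) = 297.84
[2] 1.0(132.77) + 1.0(175.87) + 0.6(9.32) = 314.23
[3] 0.7(132.77) - 1.0(36.37) = 56.57
[4] 1.0(132.77) + 1.0(9.32) + 0.7(175.87) = 265.20
The largest value is 314.23 kN from combination 2.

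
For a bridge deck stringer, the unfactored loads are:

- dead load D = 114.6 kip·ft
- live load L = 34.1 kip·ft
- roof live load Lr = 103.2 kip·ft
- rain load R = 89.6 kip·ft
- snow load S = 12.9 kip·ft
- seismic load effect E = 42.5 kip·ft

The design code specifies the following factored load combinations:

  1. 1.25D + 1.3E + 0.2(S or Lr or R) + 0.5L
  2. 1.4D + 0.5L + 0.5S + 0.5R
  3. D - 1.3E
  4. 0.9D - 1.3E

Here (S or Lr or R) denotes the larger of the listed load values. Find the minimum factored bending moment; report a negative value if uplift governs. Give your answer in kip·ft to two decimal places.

(S or Lr or R) → Lr = 103.2 kip·ft.
1. 1.25(114.6) + 1.3(42.5) + 0.2(103.2) + 0.5(34.1) = 236.19
2. 1.4(114.6) + 0.5(34.1) + 0.5(12.9) + 0.5(89.6) = 228.74
3. 1.0(114.6) - 1.3(42.5) = 59.35
4. 0.9(114.6) - 1.3(42.5) = 47.89
Combination 4 gives the minimum: 47.89 kip·ft.

47.89 kip·ft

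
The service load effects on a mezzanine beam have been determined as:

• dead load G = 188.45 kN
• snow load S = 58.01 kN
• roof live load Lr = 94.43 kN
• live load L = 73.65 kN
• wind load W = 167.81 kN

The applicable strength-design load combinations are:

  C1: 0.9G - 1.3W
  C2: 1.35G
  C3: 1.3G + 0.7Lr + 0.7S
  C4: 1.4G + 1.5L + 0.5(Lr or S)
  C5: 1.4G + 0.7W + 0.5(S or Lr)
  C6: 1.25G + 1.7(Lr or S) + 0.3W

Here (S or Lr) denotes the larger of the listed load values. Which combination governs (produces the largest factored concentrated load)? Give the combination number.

(Lr or S) → Lr = 94.43 kN; (S or Lr) → Lr = 94.43 kN.
C1: 0.9(188.45) - 1.3(167.81) = -48.55
C2: 1.35(188.45) = 254.41
C3: 1.3(188.45) + 0.7(94.43) + 0.7(58.01) = 351.69
C4: 1.4(188.45) + 1.5(73.65) + 0.5(94.43) = 421.52
C5: 1.4(188.45) + 0.7(167.81) + 0.5(94.43) = 428.51
C6: 1.25(188.45) + 1.7(94.43) + 0.3(167.81) = 446.44
The largest value is 446.44 kN from combination 6.

Combination 6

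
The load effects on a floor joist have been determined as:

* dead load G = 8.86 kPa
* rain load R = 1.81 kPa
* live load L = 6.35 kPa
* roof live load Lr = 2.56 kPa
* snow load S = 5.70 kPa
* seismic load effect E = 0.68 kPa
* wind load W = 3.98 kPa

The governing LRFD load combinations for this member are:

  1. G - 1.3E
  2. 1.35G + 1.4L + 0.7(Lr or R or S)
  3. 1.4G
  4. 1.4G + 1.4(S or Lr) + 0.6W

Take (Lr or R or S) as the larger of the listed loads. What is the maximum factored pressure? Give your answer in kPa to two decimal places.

(Lr or R or S) → S = 5.70 kPa; (S or Lr) → S = 5.70 kPa.
1. 1.0(8.86) - 1.3(0.68) = 8.86 - 0.88 = 7.98
2. 1.35(8.86) + 1.4(6.35) + 0.7(5.70) = 11.96 + 8.89 + 3.99 = 24.84
3. 1.4(8.86) = 12.40
4. 1.4(8.86) + 1.4(5.70) + 0.6(3.98) = 12.40 + 7.98 + 2.39 = 22.77
Combination 2 governs: p_u = 24.84 kPa.

24.84 kPa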